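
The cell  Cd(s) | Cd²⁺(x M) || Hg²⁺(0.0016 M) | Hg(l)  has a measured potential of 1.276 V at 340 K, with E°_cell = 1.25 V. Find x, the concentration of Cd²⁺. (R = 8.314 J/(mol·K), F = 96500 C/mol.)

2.7 × 10^-4 M

From the Nernst equation, ln Q = nF(E° − E)/RT = 2×96500×(1.25 − 1.276)/(8.314×340) = -1.775, so Q = 0.169.
With Q = [Cd²⁺]/[Hg²⁺] and the known concentrations, [Cd²⁺] in the numerator gives [Cd²⁺] = 2.7 × 10^-4 M.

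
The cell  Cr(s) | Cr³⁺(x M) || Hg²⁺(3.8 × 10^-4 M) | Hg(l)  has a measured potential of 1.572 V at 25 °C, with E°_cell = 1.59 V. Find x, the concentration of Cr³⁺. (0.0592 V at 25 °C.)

From the Nernst equation, log Q = n(E° − E)/0.0592 = 6(1.59 − 1.572)/0.0592 = 1.824, so Q = 66.7.
With Q = [Cr³⁺]^2/[Hg²⁺]^3 and the known concentrations, [Cr³⁺]^2 in the numerator gives [Cr³⁺] = 6.1 × 10^-5 M.

6.1 × 10^-5 M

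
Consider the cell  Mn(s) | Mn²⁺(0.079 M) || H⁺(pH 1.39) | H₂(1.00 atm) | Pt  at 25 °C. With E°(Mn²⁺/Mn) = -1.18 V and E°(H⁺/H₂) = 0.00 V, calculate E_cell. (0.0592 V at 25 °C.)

The hydrogen couple is the cathode, so E°_cell = 1.18 V; n = 2.
[H⁺] = 10^(−1.39) = 0.041 M, and Q = [Mn²⁺]·P(H₂) / [H⁺]^2 = 47.6.
E = E° − (0.0592/2) log Q = 1.18 − (0.0592/2)(1.678) = 1.130 V.

1.13 V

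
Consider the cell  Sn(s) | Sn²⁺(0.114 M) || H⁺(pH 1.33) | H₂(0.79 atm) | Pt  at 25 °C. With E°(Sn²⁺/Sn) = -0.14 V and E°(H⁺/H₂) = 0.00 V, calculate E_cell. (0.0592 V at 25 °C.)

0.092 V

The hydrogen couple is the cathode, so E°_cell = 0.14 V; n = 2.
[H⁺] = 10^(−1.33) = 0.047 M, and Q = [Sn²⁺]·P(H₂) / [H⁺]^2 = 41.2.
E = E° − (0.0592/2) log Q = 0.14 − (0.0592/2)(1.615) = 0.092 V.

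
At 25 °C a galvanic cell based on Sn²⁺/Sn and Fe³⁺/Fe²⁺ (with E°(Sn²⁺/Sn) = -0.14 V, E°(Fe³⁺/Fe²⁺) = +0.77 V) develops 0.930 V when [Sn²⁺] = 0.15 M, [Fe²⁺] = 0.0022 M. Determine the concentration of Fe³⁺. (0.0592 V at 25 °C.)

0.0019 M

From the Nernst equation, log Q = n(E° − E)/0.0592 = 2(0.91 − 0.930)/0.0592 = -0.676, so Q = 0.211.
With Q = [Sn²⁺]·[Fe²⁺]^2/[Fe³⁺]^2 and the known concentrations, [Fe³⁺]^2 in the denominator gives [Fe³⁺] = 0.0019 M.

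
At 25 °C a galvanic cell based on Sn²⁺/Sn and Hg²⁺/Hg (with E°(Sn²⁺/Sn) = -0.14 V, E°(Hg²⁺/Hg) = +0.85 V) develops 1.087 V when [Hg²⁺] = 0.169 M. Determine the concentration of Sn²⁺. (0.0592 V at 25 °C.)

8.9 × 10^-5 M

From the Nernst equation, log Q = n(E° − E)/0.0592 = 2(0.99 − 1.087)/0.0592 = -3.277, so Q = 5.28 × 10^-4.
With Q = [Sn²⁺]/[Hg²⁺] and the known concentrations, [Sn²⁺] in the numerator gives [Sn²⁺] = 8.9 × 10^-5 M.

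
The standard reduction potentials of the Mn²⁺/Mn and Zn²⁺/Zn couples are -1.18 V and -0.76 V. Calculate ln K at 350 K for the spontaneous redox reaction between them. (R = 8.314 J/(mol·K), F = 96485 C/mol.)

ln K = 27.9

E°_cell = -0.76 − (-1.18) = 0.42 V, with n = 2 electrons transferred.
At equilibrium E = 0, so the Nernst equation gives ln K = nFE°/RT = (2)(96485)(0.42)/((8.314)(350)) = 27.85.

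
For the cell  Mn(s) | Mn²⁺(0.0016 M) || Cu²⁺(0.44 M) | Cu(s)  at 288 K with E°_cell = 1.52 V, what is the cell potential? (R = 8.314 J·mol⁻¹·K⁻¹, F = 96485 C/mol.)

Balancing electrons gives n = 2; the reaction quotient is Q = [Mn²⁺]/[Cu²⁺] = 0.00364.
E = E° − (RT/nF) ln Q = 1.52 − (8.314×288)/(2×96485) × (-5.617) = 1.520 + 0.070 = 1.590 V.

1.59 V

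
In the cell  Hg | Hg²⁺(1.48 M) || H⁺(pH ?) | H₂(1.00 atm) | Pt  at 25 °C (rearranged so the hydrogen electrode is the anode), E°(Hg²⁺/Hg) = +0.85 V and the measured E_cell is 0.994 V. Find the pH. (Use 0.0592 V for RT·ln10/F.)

pH = 2.35

E°_cell = 0.85 V and n = 2.
log Q = n(E° − E)/0.0592 = 2×(0.85 − 0.994)/0.0592 = -4.865.
With Q = [H⁺]^2 / ([Hg²⁺]·P(H₂)), solving for [H⁺] gives log[H⁺] = -2.347, so pH = 2.35.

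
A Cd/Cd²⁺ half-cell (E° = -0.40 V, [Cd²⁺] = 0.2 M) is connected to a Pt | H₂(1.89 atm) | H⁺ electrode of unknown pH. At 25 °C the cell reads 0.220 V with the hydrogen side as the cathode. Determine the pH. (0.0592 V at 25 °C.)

E°_cell = 0.40 V and n = 2.
log Q = n(E° − E)/0.0592 = 2×(0.40 − 0.220)/0.0592 = 6.081.
With Q = [Cd²⁺]·P(H₂) / [H⁺]^2, solving for [H⁺] gives log[H⁺] = -3.252, so pH = 3.25.

pH = 3.25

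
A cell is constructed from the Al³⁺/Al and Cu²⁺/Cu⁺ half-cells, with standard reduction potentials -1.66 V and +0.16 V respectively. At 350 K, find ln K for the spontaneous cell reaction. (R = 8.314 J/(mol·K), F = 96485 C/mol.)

ln K = 181.0

E°_cell = +0.16 − (-1.66) = 1.82 V, with n = 3 electrons transferred.
At equilibrium E = 0, so the Nernst equation gives ln K = nFE°/RT = (3)(96485)(1.82)/((8.314)(350)) = 181.04.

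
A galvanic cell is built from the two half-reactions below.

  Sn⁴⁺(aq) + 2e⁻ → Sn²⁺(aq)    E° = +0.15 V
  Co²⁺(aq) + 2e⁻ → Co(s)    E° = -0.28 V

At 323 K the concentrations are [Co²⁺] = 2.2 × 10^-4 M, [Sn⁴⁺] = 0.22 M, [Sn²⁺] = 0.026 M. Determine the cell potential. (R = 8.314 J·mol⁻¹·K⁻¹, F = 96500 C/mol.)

The Sn⁴⁺/Sn²⁺ couple has the higher reduction potential and acts as the cathode, so E°_cell = +0.15 − (-0.28) = 0.43 V.
Balancing electrons gives n = 2; the reaction quotient is Q = [Co²⁺]·[Sn²⁺]/[Sn⁴⁺] = 2.6 × 10^-5.
E = E° − (RT/nF) ln Q = 0.43 − (8.314×323)/(2×96500) × (-10.557) = 0.430 + 0.147 = 0.577 V.

0.577 V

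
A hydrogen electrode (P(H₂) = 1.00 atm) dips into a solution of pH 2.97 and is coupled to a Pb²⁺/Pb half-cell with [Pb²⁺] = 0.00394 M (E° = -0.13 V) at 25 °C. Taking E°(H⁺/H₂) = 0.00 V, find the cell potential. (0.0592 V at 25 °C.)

The hydrogen couple is the cathode, so E°_cell = 0.13 V; n = 2.
[H⁺] = 10^(−2.97) = 0.0011 M, and Q = [Pb²⁺]·P(H₂) / [H⁺]^2 = 3430.
E = E° − (0.0592/2) log Q = 0.13 − (0.0592/2)(3.535) = 0.025 V.

0.025 V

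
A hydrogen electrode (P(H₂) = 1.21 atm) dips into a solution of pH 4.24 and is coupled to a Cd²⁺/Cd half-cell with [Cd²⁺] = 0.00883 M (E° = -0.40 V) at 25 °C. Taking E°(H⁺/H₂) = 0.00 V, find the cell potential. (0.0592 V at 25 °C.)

0.21 V

The hydrogen couple is the cathode, so E°_cell = 0.40 V; n = 2.
[H⁺] = 10^(−4.24) = 5.8 × 10^-5 M, and Q = [Cd²⁺]·P(H₂) / [H⁺]^2 = 3.23 × 10^6.
E = E° − (0.0592/2) log Q = 0.40 − (0.0592/2)(6.509) = 0.207 V.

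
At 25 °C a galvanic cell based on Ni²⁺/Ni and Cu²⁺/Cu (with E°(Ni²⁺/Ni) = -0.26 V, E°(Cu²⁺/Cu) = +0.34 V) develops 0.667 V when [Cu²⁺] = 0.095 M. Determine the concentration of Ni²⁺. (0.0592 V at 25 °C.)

5.2 × 10^-4 M

From the Nernst equation, log Q = n(E° − E)/0.0592 = 2(0.60 − 0.667)/0.0592 = -2.264, so Q = 0.00545.
With Q = [Ni²⁺]/[Cu²⁺] and the known concentrations, [Ni²⁺] in the numerator gives [Ni²⁺] = 5.2 × 10^-4 M.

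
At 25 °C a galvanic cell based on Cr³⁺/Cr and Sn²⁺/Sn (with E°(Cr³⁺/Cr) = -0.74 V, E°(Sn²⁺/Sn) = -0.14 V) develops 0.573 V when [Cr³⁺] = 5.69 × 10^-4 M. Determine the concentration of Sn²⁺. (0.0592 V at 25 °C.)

8.4 × 10^-4 M

From the Nernst equation, log Q = n(E° − E)/0.0592 = 6(0.60 − 0.573)/0.0592 = 2.736, so Q = 545.
With Q = [Cr³⁺]^2/[Sn²⁺]^3 and the known concentrations, [Sn²⁺]^3 in the denominator gives [Sn²⁺] = 8.4 × 10^-4 M.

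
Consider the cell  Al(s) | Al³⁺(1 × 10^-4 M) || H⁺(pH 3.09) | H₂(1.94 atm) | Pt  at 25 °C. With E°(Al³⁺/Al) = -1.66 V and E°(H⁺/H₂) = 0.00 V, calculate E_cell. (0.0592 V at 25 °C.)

The hydrogen couple is the cathode, so E°_cell = 1.66 V; n = 6.
[H⁺] = 10^(−3.09) = 8.1 × 10^-4 M, and Q = [Al³⁺]^2·P(H₂)^3 / [H⁺]^6 = 2.53 × 10^11.
E = E° − (0.0592/6) log Q = 1.66 − (0.0592/6)(11.403) = 1.547 V.

1.55 V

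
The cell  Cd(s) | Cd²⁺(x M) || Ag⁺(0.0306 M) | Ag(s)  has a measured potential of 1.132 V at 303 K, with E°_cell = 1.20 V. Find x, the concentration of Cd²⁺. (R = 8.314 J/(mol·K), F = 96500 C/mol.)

0.17 M

From the Nernst equation, ln Q = nF(E° − E)/RT = 2×96500×(1.20 − 1.132)/(8.314×303) = 5.210, so Q = 183.
With Q = [Cd²⁺]/[Ag⁺]^2 and the known concentrations, [Cd²⁺] in the numerator gives [Cd²⁺] = 0.17 M.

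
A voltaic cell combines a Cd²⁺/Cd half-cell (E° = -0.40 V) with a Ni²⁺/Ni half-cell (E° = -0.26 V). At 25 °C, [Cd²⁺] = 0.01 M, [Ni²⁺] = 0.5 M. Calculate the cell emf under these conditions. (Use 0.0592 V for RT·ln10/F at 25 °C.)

0.190 V

The Ni²⁺/Ni couple has the higher reduction potential and acts as the cathode, so E°_cell = -0.26 − (-0.40) = 0.14 V.
Balancing electrons gives n = 2; the reaction quotient is Q = [Cd²⁺]/[Ni²⁺] = 0.0200.
At 25 °C, E = E° − (0.0592/n) log Q = 0.14 − (0.0592/2)(-1.699) = 0.140 + 0.050 = 0.190 V.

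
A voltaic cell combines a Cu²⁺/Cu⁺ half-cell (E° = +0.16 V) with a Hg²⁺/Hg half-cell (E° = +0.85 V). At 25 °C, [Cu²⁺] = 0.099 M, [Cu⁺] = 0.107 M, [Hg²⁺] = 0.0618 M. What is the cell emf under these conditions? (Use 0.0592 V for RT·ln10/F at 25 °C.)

0.656 V

The Hg²⁺/Hg couple has the higher reduction potential and acts as the cathode, so E°_cell = +0.85 − (+0.16) = 0.69 V.
Balancing electrons gives n = 2; the reaction quotient is Q = [Cu²⁺]^2/([Cu⁺]^2·[Hg²⁺]) = 13.9.
At 25 °C, E = E° − (0.0592/n) log Q = 0.69 − (0.0592/2)(1.142) = 0.690 − 0.034 = 0.656 V.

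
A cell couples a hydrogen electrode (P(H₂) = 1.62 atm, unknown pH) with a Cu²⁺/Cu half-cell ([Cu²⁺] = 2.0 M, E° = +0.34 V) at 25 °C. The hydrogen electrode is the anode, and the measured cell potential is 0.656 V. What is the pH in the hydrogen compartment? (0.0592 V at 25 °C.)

pH = 5.08

E°_cell = 0.34 V and n = 2.
log Q = n(E° − E)/0.0592 = 2×(0.34 − 0.656)/0.0592 = -10.676.
With Q = [H⁺]^2 / ([Cu²⁺]·P(H₂)), solving for [H⁺] gives log[H⁺] = -5.083, so pH = 5.08.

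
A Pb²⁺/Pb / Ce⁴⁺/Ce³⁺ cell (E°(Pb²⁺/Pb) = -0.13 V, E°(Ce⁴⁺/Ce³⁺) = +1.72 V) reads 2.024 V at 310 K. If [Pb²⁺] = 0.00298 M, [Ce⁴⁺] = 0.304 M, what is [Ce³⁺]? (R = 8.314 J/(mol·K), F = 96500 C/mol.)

From the Nernst equation, ln Q = nF(E° − E)/RT = 2×96500×(1.85 − 2.024)/(8.314×310) = -13.030, so Q = 2.19 × 10^-6.
With Q = [Pb²⁺]·[Ce³⁺]^2/[Ce⁴⁺]^2 and the known concentrations, [Ce³⁺]^2 in the numerator gives [Ce³⁺] = 0.0082 M.

0.0082 M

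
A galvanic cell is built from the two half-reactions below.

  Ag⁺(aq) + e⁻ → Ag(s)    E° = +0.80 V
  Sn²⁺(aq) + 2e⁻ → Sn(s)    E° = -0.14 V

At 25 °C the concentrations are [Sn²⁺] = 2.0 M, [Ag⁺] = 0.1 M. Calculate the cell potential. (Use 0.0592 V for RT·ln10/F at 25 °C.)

The Ag⁺/Ag couple has the higher reduction potential and acts as the cathode, so E°_cell = +0.80 − (-0.14) = 0.94 V.
Balancing electrons gives n = 2; the reaction quotient is Q = [Sn²⁺]/[Ag⁺]^2 = 200.
At 25 °C, E = E° − (0.0592/n) log Q = 0.94 − (0.0592/2)(2.301) = 0.940 − 0.068 = 0.872 V.

0.872 V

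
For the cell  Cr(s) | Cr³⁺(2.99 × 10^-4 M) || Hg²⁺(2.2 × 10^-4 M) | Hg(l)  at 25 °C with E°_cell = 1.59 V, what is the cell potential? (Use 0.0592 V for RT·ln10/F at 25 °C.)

Balancing electrons gives n = 6; the reaction quotient is Q = [Cr³⁺]^2/[Hg²⁺]^3 = 8400.
At 25 °C, E = E° − (0.0592/n) log Q = 1.59 − (0.0592/6)(3.924) = 1.590 − 0.039 = 1.551 V.

1.55 V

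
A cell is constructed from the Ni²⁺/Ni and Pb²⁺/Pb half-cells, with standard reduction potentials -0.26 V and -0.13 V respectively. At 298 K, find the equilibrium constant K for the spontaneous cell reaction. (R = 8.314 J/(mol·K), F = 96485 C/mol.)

E°_cell = -0.13 − (-0.26) = 0.13 V, with n = 2 electrons transferred.
At equilibrium E = 0, so the Nernst equation gives ln K = nFE°/RT = (2)(96485)(0.13)/((8.314)(298)) = 10.13.
K = e^10.13 = 2.5 × 10^4.

2.5 × 10^4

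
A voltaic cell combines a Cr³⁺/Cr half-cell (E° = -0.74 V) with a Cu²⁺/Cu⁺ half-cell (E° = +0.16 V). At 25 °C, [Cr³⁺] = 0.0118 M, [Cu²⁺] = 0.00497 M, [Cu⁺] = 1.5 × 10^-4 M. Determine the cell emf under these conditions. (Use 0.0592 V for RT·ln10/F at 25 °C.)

1.03 V

The Cu²⁺/Cu⁺ couple has the higher reduction potential and acts as the cathode, so E°_cell = +0.16 − (-0.74) = 0.90 V.
Balancing electrons gives n = 3; the reaction quotient is Q = [Cr³⁺]·[Cu⁺]^3/[Cu²⁺]^3 = 3.24 × 10^-7.
At 25 °C, E = E° − (0.0592/n) log Q = 0.90 − (0.0592/3)(-6.489) = 0.900 + 0.128 = 1.028 V.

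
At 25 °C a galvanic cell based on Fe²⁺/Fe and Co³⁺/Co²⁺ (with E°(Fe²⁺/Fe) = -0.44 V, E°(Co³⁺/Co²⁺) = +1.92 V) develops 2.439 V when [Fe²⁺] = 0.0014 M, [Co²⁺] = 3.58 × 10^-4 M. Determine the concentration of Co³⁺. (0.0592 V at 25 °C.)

From the Nernst equation, log Q = n(E° − E)/0.0592 = 2(2.36 − 2.439)/0.0592 = -2.669, so Q = 0.00214.
With Q = [Fe²⁺]·[Co²⁺]^2/[Co³⁺]^2 and the known concentrations, [Co³⁺]^2 in the denominator gives [Co³⁺] = 2.9 × 10^-4 M.

2.9 × 10^-4 M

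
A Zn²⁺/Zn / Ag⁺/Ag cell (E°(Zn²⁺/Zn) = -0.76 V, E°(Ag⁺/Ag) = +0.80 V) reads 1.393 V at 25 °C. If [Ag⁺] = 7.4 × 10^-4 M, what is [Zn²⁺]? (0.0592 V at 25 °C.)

0.24 M

From the Nernst equation, log Q = n(E° − E)/0.0592 = 2(1.56 − 1.393)/0.0592 = 5.642, so Q = 4.38 × 10^5.
With Q = [Zn²⁺]/[Ag⁺]^2 and the known concentrations, [Zn²⁺] in the numerator gives [Zn²⁺] = 0.24 M.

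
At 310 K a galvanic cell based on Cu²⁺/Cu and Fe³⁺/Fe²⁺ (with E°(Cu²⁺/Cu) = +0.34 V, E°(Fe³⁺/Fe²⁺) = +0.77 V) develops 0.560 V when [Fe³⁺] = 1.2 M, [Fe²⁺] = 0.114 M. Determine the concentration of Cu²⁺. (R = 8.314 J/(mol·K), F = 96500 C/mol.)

From the Nernst equation, ln Q = nF(E° − E)/RT = 2×96500×(0.43 − 0.560)/(8.314×310) = -9.735, so Q = 5.92 × 10^-5.
With Q = [Cu²⁺]·[Fe²⁺]^2/[Fe³⁺]^2 and the known concentrations, [Cu²⁺] in the numerator gives [Cu²⁺] = 0.0066 M.

0.0066 M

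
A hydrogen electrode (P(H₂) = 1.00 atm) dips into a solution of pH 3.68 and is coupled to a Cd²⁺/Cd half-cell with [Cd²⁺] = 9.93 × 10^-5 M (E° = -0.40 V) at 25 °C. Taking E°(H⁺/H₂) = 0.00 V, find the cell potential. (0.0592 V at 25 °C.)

The hydrogen couple is the cathode, so E°_cell = 0.40 V; n = 2.
[H⁺] = 10^(−3.68) = 2.1 × 10^-4 M, and Q = [Cd²⁺]·P(H₂) / [H⁺]^2 = 2270.
E = E° − (0.0592/2) log Q = 0.40 − (0.0592/2)(3.357) = 0.301 V.

0.30 V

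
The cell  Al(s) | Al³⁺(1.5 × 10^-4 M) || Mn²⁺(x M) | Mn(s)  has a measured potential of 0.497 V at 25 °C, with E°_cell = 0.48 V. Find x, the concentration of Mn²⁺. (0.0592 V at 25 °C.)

0.011 M

From the Nernst equation, log Q = n(E° − E)/0.0592 = 6(0.48 − 0.497)/0.0592 = -1.723, so Q = 0.0189.
With Q = [Al³⁺]^2/[Mn²⁺]^3 and the known concentrations, [Mn²⁺]^3 in the denominator gives [Mn²⁺] = 0.011 M.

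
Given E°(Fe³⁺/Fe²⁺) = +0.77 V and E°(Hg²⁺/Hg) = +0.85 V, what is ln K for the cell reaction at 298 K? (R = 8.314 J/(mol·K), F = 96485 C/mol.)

ln K = 6.2

E°_cell = +0.85 − (+0.77) = 0.08 V, with n = 2 electrons transferred.
At equilibrium E = 0, so the Nernst equation gives ln K = nFE°/RT = (2)(96485)(0.08)/((8.314)(298)) = 6.23.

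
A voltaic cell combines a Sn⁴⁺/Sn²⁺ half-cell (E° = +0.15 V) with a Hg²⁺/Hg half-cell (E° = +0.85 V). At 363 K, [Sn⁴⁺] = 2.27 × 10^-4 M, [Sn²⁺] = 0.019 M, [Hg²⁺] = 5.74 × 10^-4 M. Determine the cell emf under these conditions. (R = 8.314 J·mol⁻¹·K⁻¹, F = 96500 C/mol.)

The Hg²⁺/Hg couple has the higher reduction potential and acts as the cathode, so E°_cell = +0.85 − (+0.15) = 0.70 V.
Balancing electrons gives n = 2; the reaction quotient is Q = [Sn⁴⁺]/([Sn²⁺]·[Hg²⁺]) = 20.8.
E = E° − (RT/nF) ln Q = 0.70 − (8.314×363)/(2×96500) × (3.036) = 0.700 − 0.047 = 0.653 V.

0.653 V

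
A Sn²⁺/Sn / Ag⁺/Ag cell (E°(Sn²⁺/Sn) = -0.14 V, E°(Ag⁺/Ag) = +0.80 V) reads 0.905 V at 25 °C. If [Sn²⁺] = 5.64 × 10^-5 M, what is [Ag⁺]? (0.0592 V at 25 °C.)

0.0019 M

From the Nernst equation, log Q = n(E° − E)/0.0592 = 2(0.94 − 0.905)/0.0592 = 1.182, so Q = 15.2.
With Q = [Sn²⁺]/[Ag⁺]^2 and the known concentrations, [Ag⁺]^2 in the denominator gives [Ag⁺] = 0.0019 M.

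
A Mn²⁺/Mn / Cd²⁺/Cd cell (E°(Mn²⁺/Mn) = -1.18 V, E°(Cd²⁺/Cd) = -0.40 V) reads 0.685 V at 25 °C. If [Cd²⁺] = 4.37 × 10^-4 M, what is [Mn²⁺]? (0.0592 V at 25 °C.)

0.71 M

From the Nernst equation, log Q = n(E° − E)/0.0592 = 2(0.78 − 0.685)/0.0592 = 3.209, so Q = 1620.
With Q = [Mn²⁺]/[Cd²⁺] and the known concentrations, [Mn²⁺] in the numerator gives [Mn²⁺] = 0.71 M.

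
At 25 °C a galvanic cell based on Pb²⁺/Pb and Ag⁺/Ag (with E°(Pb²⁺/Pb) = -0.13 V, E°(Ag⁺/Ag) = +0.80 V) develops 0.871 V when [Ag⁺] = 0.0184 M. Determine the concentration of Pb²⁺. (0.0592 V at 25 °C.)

From the Nernst equation, log Q = n(E° − E)/0.0592 = 2(0.93 − 0.871)/0.0592 = 1.993, so Q = 98.5.
With Q = [Pb²⁺]/[Ag⁺]^2 and the known concentrations, [Pb²⁺] in the numerator gives [Pb²⁺] = 0.033 M.

0.033 M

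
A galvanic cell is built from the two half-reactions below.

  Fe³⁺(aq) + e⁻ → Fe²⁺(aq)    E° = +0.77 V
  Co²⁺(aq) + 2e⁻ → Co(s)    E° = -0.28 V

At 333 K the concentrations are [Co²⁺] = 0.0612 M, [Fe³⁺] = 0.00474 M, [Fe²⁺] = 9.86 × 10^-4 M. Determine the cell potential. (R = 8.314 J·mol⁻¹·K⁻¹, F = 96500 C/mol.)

The Fe³⁺/Fe²⁺ couple has the higher reduction potential and acts as the cathode, so E°_cell = +0.77 − (-0.28) = 1.05 V.
Balancing electrons gives n = 2; the reaction quotient is Q = [Co²⁺]·[Fe²⁺]^2/[Fe³⁺]^2 = 0.00265.
E = E° − (RT/nF) ln Q = 1.05 − (8.314×333)/(2×96500) × (-5.934) = 1.050 + 0.085 = 1.135 V.

1.14 V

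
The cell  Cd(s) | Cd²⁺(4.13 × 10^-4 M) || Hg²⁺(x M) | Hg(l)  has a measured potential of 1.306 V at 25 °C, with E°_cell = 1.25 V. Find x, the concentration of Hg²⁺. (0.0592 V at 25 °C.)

0.032 M

From the Nernst equation, log Q = n(E° − E)/0.0592 = 2(1.25 − 1.306)/0.0592 = -1.892, so Q = 0.0128.
With Q = [Cd²⁺]/[Hg²⁺] and the known concentrations, [Hg²⁺] in the denominator gives [Hg²⁺] = 0.032 M.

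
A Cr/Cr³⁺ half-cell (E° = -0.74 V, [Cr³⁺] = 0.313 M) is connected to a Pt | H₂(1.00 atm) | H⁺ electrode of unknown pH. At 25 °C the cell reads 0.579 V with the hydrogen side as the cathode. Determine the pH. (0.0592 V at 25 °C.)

E°_cell = 0.74 V and n = 6.
log Q = n(E° − E)/0.0592 = 6×(0.74 − 0.579)/0.0592 = 16.318.
With Q = [Cr³⁺]^2·P(H₂)^3 / [H⁺]^6, solving for [H⁺] gives log[H⁺] = -2.888, so pH = 2.89.

pH = 2.89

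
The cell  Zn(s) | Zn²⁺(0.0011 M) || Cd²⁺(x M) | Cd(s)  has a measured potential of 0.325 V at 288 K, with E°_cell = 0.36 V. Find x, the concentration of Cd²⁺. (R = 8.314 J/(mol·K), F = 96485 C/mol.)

6.6 × 10^-5 M

From the Nernst equation, ln Q = nF(E° − E)/RT = 2×96485×(0.36 − 0.325)/(8.314×288) = 2.821, so Q = 16.8.
With Q = [Zn²⁺]/[Cd²⁺] and the known concentrations, [Cd²⁺] in the denominator gives [Cd²⁺] = 6.6 × 10^-5 M.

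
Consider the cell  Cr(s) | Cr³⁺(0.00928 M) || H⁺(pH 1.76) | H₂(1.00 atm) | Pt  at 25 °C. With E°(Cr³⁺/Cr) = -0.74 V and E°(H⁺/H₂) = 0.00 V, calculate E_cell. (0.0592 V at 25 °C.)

0.68 V

The hydrogen couple is the cathode, so E°_cell = 0.74 V; n = 6.
[H⁺] = 10^(−1.76) = 0.017 M, and Q = [Cr³⁺]^2·P(H₂)^3 / [H⁺]^6 = 3.13 × 10^6.
E = E° − (0.0592/6) log Q = 0.74 − (0.0592/6)(6.495) = 0.676 V.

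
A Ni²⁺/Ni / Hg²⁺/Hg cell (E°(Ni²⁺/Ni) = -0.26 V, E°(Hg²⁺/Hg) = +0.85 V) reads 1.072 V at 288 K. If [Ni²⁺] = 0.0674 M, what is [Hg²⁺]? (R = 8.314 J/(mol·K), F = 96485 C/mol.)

From the Nernst equation, ln Q = nF(E° − E)/RT = 2×96485×(1.11 − 1.072)/(8.314×288) = 3.062, so Q = 21.4.
With Q = [Ni²⁺]/[Hg²⁺] and the known concentrations, [Hg²⁺] in the denominator gives [Hg²⁺] = 0.0032 M.

0.0032 M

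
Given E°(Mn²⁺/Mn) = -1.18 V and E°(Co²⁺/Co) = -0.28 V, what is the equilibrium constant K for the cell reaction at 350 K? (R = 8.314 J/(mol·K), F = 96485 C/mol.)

E°_cell = -0.28 − (-1.18) = 0.90 V, with n = 2 electrons transferred.
At equilibrium E = 0, so the Nernst equation gives ln K = nFE°/RT = (2)(96485)(0.90)/((8.314)(350)) = 59.68.
K = e^59.68 = 8.3 × 10^25.

8.3 × 10^25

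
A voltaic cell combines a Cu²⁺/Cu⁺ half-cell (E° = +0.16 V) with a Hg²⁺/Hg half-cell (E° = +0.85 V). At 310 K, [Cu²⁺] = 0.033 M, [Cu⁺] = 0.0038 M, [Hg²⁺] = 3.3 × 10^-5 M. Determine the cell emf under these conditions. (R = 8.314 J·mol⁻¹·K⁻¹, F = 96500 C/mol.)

The Hg²⁺/Hg couple has the higher reduction potential and acts as the cathode, so E°_cell = +0.85 − (+0.16) = 0.69 V.
Balancing electrons gives n = 2; the reaction quotient is Q = [Cu²⁺]^2/([Cu⁺]^2·[Hg²⁺]) = 2.29 × 10^6.
E = E° − (RT/nF) ln Q = 0.69 − (8.314×310)/(2×96500) × (14.642) = 0.690 − 0.196 = 0.494 V.

0.494 V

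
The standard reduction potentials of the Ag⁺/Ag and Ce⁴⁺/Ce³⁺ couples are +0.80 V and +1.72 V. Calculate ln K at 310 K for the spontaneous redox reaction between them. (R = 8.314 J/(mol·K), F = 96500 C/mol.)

ln K = 34.4

E°_cell = +1.72 − (+0.80) = 0.92 V, with n = 1 electron transferred.
At equilibrium E = 0, so the Nernst equation gives ln K = nFE°/RT = (1)(96500)(0.92)/((8.314)(310)) = 34.45.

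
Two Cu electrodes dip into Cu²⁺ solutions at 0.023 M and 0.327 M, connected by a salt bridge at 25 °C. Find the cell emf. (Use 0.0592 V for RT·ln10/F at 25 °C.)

Both half-cells are Cu²⁺/Cu, so E°_cell = 0. The concentrated side is the cathode; the cell reaction moves Cu²⁺ from high to low concentration with n = 2.
Q = [Cu²⁺]_dilute/[Cu²⁺]_conc = 0.023/0.327 = 0.0703.
E = 0 − (0.0592/2) log Q = −(0.0592/2)(-1.153) = 0.0341 V.

0.034 V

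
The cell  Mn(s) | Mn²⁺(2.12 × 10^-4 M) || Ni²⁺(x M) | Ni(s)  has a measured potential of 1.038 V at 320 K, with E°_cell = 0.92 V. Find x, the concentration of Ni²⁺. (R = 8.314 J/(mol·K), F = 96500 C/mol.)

1.1 M

From the Nernst equation, ln Q = nF(E° − E)/RT = 2×96500×(0.92 − 1.038)/(8.314×320) = -8.560, so Q = 1.92 × 10^-4.
With Q = [Mn²⁺]/[Ni²⁺] and the known concentrations, [Ni²⁺] in the denominator gives [Ni²⁺] = 1.1 M.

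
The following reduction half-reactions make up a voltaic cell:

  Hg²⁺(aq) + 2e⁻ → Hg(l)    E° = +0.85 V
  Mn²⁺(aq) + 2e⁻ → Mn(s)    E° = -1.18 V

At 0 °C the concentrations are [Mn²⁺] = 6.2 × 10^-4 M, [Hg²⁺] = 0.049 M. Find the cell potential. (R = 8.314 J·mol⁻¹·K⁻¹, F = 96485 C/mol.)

The Hg²⁺/Hg couple has the higher reduction potential and acts as the cathode, so E°_cell = +0.85 − (-1.18) = 2.03 V.
Balancing electrons gives n = 2; the reaction quotient is Q = [Mn²⁺]/[Hg²⁺] = 0.0127.
E = E° − (RT/nF) ln Q = 2.03 − (8.314×273)/(2×96485) × (-4.370) = 2.030 + 0.051 = 2.081 V.

2.08 V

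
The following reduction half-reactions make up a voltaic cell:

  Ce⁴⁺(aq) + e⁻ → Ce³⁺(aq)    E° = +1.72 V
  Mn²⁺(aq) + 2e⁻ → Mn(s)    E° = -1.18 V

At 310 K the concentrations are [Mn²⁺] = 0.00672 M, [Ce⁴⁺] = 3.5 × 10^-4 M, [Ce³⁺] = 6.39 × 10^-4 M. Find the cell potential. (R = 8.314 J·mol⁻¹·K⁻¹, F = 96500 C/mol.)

2.95 V

The Ce⁴⁺/Ce³⁺ couple has the higher reduction potential and acts as the cathode, so E°_cell = +1.72 − (-1.18) = 2.90 V.
Balancing electrons gives n = 2; the reaction quotient is Q = [Mn²⁺]·[Ce³⁺]^2/[Ce⁴⁺]^2 = 0.0224.
E = E° − (RT/nF) ln Q = 2.90 − (8.314×310)/(2×96500) × (-3.799) = 2.900 + 0.051 = 2.951 V.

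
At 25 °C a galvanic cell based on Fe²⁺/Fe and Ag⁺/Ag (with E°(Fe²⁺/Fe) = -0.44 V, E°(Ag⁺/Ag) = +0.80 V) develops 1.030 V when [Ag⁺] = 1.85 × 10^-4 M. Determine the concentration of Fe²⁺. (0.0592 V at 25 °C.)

From the Nernst equation, log Q = n(E° − E)/0.0592 = 2(1.24 − 1.030)/0.0592 = 7.095, so Q = 1.24 × 10^7.
With Q = [Fe²⁺]/[Ag⁺]^2 and the known concentrations, [Fe²⁺] in the numerator gives [Fe²⁺] = 0.43 M.

0.43 M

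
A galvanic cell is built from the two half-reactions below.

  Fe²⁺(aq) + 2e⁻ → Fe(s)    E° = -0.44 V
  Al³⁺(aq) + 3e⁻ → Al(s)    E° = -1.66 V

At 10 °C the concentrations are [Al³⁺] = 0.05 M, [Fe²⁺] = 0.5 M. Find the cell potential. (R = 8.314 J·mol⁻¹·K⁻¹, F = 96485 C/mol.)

1.24 V

The Fe²⁺/Fe couple has the higher reduction potential and acts as the cathode, so E°_cell = -0.44 − (-1.66) = 1.22 V.
Balancing electrons gives n = 6; the reaction quotient is Q = [Al³⁺]^2/[Fe²⁺]^3 = 0.0200.
E = E° − (RT/nF) ln Q = 1.22 − (8.314×283)/(6×96485) × (-3.912) = 1.220 + 0.016 = 1.236 V.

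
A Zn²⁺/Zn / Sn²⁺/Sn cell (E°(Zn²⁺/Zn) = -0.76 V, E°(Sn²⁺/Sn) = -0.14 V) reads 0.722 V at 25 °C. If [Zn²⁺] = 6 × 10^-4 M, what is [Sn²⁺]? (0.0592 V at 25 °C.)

From the Nernst equation, log Q = n(E° − E)/0.0592 = 2(0.62 − 0.722)/0.0592 = -3.446, so Q = 3.58 × 10^-4.
With Q = [Zn²⁺]/[Sn²⁺] and the known concentrations, [Sn²⁺] in the denominator gives [Sn²⁺] = 1.7 M.

1.7 M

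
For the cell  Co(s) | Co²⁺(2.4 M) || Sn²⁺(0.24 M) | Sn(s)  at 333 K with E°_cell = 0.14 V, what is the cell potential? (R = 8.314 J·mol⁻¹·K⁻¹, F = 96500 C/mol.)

0.107 V

Balancing electrons gives n = 2; the reaction quotient is Q = [Co²⁺]/[Sn²⁺] = 10.0.
E = E° − (RT/nF) ln Q = 0.14 − (8.314×333)/(2×96500) × (2.303) = 0.140 − 0.033 = 0.107 V.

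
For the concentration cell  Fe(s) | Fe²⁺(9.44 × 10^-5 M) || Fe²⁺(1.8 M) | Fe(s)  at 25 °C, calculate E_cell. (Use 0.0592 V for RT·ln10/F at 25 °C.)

Both half-cells are Fe²⁺/Fe, so E°_cell = 0. The concentrated side is the cathode; the cell reaction moves Fe²⁺ from high to low concentration with n = 2.
Q = [Fe²⁺]_dilute/[Fe²⁺]_conc = 9.44 × 10^-5/1.8 = 5.24 × 10^-5.
E = 0 − (0.0592/2) log Q = −(0.0592/2)(-4.280) = 0.1267 V.

0.13 V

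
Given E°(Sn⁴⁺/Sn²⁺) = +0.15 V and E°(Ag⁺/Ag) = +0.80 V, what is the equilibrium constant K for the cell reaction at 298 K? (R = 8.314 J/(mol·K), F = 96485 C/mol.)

E°_cell = +0.80 − (+0.15) = 0.65 V, with n = 2 electrons transferred.
At equilibrium E = 0, so the Nernst equation gives ln K = nFE°/RT = (2)(96485)(0.65)/((8.314)(298)) = 50.63.
K = e^50.63 = 9.7 × 10^21.

9.7 × 10^21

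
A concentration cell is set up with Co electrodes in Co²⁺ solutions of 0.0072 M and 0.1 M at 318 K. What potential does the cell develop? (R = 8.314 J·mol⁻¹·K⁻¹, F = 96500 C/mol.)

0.036 V

Both half-cells are Co²⁺/Co, so E°_cell = 0. The concentrated side is the cathode; the cell reaction moves Co²⁺ from high to low concentration with n = 2.
Q = [Co²⁺]_dilute/[Co²⁺]_conc = 0.0072/0.1 = 0.0720.
E = 0 − (RT/nF) ln Q = −((8.314×318)/(2×96500))(-2.631) = 0.0360 V.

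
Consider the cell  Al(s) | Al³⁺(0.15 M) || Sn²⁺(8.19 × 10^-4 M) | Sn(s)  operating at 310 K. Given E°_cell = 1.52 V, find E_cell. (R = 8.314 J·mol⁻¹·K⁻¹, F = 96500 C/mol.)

Balancing electrons gives n = 6; the reaction quotient is Q = [Al³⁺]^2/[Sn²⁺]^3 = 4.1 × 10^7.
E = E° − (RT/nF) ln Q = 1.52 − (8.314×310)/(6×96500) × (17.528) = 1.520 − 0.078 = 1.442 V.

1.44 V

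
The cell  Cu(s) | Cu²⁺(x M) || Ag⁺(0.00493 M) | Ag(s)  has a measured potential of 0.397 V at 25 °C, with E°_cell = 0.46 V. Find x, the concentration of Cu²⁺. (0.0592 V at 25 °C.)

0.0033 M

From the Nernst equation, log Q = n(E° − E)/0.0592 = 2(0.46 − 0.397)/0.0592 = 2.128, so Q = 134.
With Q = [Cu²⁺]/[Ag⁺]^2 and the known concentrations, [Cu²⁺] in the numerator gives [Cu²⁺] = 0.0033 M.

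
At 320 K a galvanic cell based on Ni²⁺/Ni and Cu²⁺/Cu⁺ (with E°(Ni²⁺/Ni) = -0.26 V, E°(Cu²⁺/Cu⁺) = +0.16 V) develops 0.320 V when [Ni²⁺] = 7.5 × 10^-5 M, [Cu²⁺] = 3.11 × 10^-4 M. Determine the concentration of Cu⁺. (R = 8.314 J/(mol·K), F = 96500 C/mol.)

From the Nernst equation, ln Q = nF(E° − E)/RT = 2×96500×(0.42 − 0.320)/(8.314×320) = 7.254, so Q = 1410.
With Q = [Ni²⁺]·[Cu⁺]^2/[Cu²⁺]^2 and the known concentrations, [Cu⁺]^2 in the numerator gives [Cu⁺] = 1.4 M.

1.4 M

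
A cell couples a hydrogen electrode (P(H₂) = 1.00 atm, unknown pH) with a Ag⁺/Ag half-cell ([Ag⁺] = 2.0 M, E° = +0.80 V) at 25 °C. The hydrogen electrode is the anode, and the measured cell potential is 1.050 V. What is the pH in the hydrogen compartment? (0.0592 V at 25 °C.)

pH = 3.92

E°_cell = 0.80 V and n = 2.
log Q = n(E° − E)/0.0592 = 2×(0.80 − 1.050)/0.0592 = -8.446.
With Q = [H⁺]^2 / ([Ag⁺]^2·P(H₂)), solving for [H⁺] gives log[H⁺] = -3.922, so pH = 3.92.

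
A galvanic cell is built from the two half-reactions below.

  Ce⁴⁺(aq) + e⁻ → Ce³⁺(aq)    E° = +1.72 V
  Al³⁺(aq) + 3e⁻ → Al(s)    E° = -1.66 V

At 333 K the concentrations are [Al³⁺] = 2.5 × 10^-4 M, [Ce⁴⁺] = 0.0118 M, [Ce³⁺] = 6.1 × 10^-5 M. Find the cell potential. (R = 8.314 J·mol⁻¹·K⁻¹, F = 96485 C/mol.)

3.61 V

The Ce⁴⁺/Ce³⁺ couple has the higher reduction potential and acts as the cathode, so E°_cell = +1.72 − (-1.66) = 3.38 V.
Balancing electrons gives n = 3; the reaction quotient is Q = [Al³⁺]·[Ce³⁺]^3/[Ce⁴⁺]^3 = 3.45 × 10^-11.
E = E° − (RT/nF) ln Q = 3.38 − (8.314×333)/(3×96485) × (-24.089) = 3.380 + 0.230 = 3.610 V.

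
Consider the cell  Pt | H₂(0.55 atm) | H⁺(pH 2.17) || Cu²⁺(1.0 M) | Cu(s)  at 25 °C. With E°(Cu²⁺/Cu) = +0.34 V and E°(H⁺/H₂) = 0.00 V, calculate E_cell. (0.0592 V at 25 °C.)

0.46 V

The Cu²⁺/Cu couple is the cathode, so E°_cell = 0.34 V; n = 2.
[H⁺] = 10^(−2.17) = 0.0068 M, and Q = [H⁺]^2 / ([Cu²⁺]·P(H₂)) = 8.31 × 10^-5.
E = E° − (0.0592/2) log Q = 0.34 − (0.0592/2)(-4.080) = 0.461 V.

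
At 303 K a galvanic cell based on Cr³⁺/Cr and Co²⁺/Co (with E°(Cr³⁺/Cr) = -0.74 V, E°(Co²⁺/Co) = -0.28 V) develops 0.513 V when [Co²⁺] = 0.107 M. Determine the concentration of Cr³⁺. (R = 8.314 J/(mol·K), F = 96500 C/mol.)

7.9 × 10^-5 M

From the Nernst equation, ln Q = nF(E° − E)/RT = 6×96500×(0.46 − 0.513)/(8.314×303) = -12.182, so Q = 5.12 × 10^-6.
With Q = [Cr³⁺]^2/[Co²⁺]^3 and the known concentrations, [Cr³⁺]^2 in the numerator gives [Cr³⁺] = 7.9 × 10^-5 M.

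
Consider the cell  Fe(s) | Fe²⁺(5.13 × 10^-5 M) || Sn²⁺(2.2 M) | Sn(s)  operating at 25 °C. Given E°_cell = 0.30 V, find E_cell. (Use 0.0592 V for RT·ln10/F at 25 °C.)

0.437 V

Balancing electrons gives n = 2; the reaction quotient is Q = [Fe²⁺]/[Sn²⁺] = 2.33 × 10^-5.
At 25 °C, E = E° − (0.0592/n) log Q = 0.30 − (0.0592/2)(-4.632) = 0.300 + 0.137 = 0.437 V.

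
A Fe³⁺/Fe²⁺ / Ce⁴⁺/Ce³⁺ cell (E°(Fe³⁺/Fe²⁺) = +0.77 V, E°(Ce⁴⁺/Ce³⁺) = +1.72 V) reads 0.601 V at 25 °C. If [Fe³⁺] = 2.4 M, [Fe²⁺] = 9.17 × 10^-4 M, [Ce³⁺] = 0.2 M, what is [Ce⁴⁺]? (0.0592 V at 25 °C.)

From the Nernst equation, log Q = n(E° − E)/0.0592 = 1(0.95 − 0.601)/0.0592 = 5.895, so Q = 7.86 × 10^5.
With Q = [Fe³⁺]·[Ce³⁺]/([Fe²⁺]·[Ce⁴⁺]) and the known concentrations, [Ce⁴⁺] in the denominator gives [Ce⁴⁺] = 6.7 × 10^-4 M.

6.7 × 10^-4 M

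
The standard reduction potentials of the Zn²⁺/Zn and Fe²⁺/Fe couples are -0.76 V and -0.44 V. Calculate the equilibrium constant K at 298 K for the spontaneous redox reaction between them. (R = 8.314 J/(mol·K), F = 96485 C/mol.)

6.7 × 10^10

E°_cell = -0.44 − (-0.76) = 0.32 V, with n = 2 electrons transferred.
At equilibrium E = 0, so the Nernst equation gives ln K = nFE°/RT = (2)(96485)(0.32)/((8.314)(298)) = 24.92.
K = e^24.92 = 6.7 × 10^10.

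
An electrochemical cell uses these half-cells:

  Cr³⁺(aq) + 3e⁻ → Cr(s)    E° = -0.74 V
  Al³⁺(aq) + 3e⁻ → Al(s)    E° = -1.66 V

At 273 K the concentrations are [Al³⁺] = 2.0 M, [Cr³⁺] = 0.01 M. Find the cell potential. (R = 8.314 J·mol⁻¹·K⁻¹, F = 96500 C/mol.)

0.878 V

The Cr³⁺/Cr couple has the higher reduction potential and acts as the cathode, so E°_cell = -0.74 − (-1.66) = 0.92 V.
Balancing electrons gives n = 3; the reaction quotient is Q = [Al³⁺]/[Cr³⁺] = 200.
E = E° − (RT/nF) ln Q = 0.92 − (8.314×273)/(3×96500) × (5.298) = 0.920 − 0.042 = 0.878 V.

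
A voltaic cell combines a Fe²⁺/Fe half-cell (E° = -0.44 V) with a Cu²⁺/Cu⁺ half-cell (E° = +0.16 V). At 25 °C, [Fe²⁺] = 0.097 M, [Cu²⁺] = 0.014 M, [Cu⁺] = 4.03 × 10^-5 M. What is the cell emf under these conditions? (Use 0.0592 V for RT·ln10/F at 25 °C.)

0.780 V

The Cu²⁺/Cu⁺ couple has the higher reduction potential and acts as the cathode, so E°_cell = +0.16 − (-0.44) = 0.60 V.
Balancing electrons gives n = 2; the reaction quotient is Q = [Fe²⁺]·[Cu⁺]^2/[Cu²⁺]^2 = 8.04 × 10^-7.
At 25 °C, E = E° − (0.0592/n) log Q = 0.60 − (0.0592/2)(-6.095) = 0.600 + 0.180 = 0.780 V.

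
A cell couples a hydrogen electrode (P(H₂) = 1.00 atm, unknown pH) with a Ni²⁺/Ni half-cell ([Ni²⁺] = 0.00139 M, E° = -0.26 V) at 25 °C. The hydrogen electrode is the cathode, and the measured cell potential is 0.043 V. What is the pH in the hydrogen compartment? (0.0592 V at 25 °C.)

E°_cell = 0.26 V and n = 2.
log Q = n(E° − E)/0.0592 = 2×(0.26 − 0.043)/0.0592 = 7.331.
With Q = [Ni²⁺]·P(H₂) / [H⁺]^2, solving for [H⁺] gives log[H⁺] = -5.094, so pH = 5.09.

pH = 5.09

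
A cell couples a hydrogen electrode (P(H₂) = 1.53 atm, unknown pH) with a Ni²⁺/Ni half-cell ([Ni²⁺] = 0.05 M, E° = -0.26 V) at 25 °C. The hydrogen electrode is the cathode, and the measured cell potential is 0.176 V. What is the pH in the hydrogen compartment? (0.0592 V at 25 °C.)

pH = 1.98

E°_cell = 0.26 V and n = 2.
log Q = n(E° − E)/0.0592 = 2×(0.26 − 0.176)/0.0592 = 2.838.
With Q = [Ni²⁺]·P(H₂) / [H⁺]^2, solving for [H⁺] gives log[H⁺] = -1.977, so pH = 1.98.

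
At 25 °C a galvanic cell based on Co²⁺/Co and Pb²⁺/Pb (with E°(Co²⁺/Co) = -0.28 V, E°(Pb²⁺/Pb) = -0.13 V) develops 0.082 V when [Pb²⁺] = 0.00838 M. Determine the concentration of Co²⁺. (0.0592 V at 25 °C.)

From the Nernst equation, log Q = n(E° − E)/0.0592 = 2(0.15 − 0.082)/0.0592 = 2.297, so Q = 198.
With Q = [Co²⁺]/[Pb²⁺] and the known concentrations, [Co²⁺] in the numerator gives [Co²⁺] = 1.7 M.

1.7 M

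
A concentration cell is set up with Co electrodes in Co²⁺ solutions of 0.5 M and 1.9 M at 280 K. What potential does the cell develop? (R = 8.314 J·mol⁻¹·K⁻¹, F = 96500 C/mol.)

Both half-cells are Co²⁺/Co, so E°_cell = 0. The concentrated side is the cathode; the cell reaction moves Co²⁺ from high to low concentration with n = 2.
Q = [Co²⁺]_dilute/[Co²⁺]_conc = 0.5/1.9 = 0.263.
E = 0 − (RT/nF) ln Q = −((8.314×280)/(2×96500))(-1.335) = 0.0161 V.

0.016 V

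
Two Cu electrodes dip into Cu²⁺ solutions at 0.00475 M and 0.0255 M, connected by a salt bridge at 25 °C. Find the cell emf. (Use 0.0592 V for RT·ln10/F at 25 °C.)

0.022 V

Both half-cells are Cu²⁺/Cu, so E°_cell = 0. The concentrated side is the cathode; the cell reaction moves Cu²⁺ from high to low concentration with n = 2.
Q = [Cu²⁺]_dilute/[Cu²⁺]_conc = 0.00475/0.0255 = 0.186.
E = 0 − (0.0592/2) log Q = −(0.0592/2)(-0.730) = 0.0216 V.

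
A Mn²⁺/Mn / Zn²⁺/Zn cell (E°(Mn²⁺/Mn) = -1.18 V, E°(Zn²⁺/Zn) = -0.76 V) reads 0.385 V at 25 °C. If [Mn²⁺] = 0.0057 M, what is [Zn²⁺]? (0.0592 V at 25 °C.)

3.7 × 10^-4 M

From the Nernst equation, log Q = n(E° − E)/0.0592 = 2(0.42 − 0.385)/0.0592 = 1.182, so Q = 15.2.
With Q = [Mn²⁺]/[Zn²⁺] and the known concentrations, [Zn²⁺] in the denominator gives [Zn²⁺] = 3.7 × 10^-4 M.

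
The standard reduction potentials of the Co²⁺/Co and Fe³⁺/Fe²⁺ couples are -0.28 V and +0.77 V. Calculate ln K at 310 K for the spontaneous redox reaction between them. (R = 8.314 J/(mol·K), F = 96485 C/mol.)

E°_cell = +0.77 − (-0.28) = 1.05 V, with n = 2 electrons transferred.
At equilibrium E = 0, so the Nernst equation gives ln K = nFE°/RT = (2)(96485)(1.05)/((8.314)(310)) = 78.62.

ln K = 78.6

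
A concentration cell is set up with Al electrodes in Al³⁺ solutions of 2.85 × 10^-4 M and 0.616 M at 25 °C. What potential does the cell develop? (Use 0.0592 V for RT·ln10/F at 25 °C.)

Both half-cells are Al³⁺/Al, so E°_cell = 0. The concentrated side is the cathode; the cell reaction moves Al³⁺ from high to low concentration with n = 3.
Q = [Al³⁺]_dilute/[Al³⁺]_conc = 2.85 × 10^-4/0.616 = 4.63 × 10^-4.
E = 0 − (0.0592/3) log Q = −(0.0592/3)(-3.335) = 0.0658 V.

0.066 V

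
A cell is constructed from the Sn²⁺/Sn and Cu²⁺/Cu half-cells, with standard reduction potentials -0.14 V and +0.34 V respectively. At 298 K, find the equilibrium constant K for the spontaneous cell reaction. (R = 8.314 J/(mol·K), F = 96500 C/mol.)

E°_cell = +0.34 − (-0.14) = 0.48 V, with n = 2 electrons transferred.
At equilibrium E = 0, so the Nernst equation gives ln K = nFE°/RT = (2)(96500)(0.48)/((8.314)(298)) = 37.39.
K = e^37.39 = 1.7 × 10^16.

1.7 × 10^16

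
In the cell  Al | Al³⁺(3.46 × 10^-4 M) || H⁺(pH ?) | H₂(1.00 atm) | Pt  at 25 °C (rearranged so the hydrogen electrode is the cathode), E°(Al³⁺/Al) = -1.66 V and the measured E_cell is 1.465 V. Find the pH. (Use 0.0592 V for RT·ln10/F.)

pH = 4.45

E°_cell = 1.66 V and n = 6.
log Q = n(E° − E)/0.0592 = 6×(1.66 − 1.465)/0.0592 = 19.764.
With Q = [Al³⁺]^2·P(H₂)^3 / [H⁺]^6, solving for [H⁺] gives log[H⁺] = -4.448, so pH = 4.45.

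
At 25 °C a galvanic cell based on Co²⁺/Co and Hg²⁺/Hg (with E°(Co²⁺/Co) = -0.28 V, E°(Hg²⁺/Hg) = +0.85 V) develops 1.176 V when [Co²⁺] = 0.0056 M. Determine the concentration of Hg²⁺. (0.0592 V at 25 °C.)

0.2 M

From the Nernst equation, log Q = n(E° − E)/0.0592 = 2(1.13 − 1.176)/0.0592 = -1.554, so Q = 0.0279.
With Q = [Co²⁺]/[Hg²⁺] and the known concentrations, [Hg²⁺] in the denominator gives [Hg²⁺] = 0.2 M.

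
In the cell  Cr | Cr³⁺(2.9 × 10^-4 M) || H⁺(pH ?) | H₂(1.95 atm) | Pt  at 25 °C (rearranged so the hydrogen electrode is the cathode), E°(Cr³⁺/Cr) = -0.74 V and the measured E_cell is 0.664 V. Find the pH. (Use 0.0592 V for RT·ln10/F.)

pH = 2.32

E°_cell = 0.74 V and n = 6.
log Q = n(E° − E)/0.0592 = 6×(0.74 − 0.664)/0.0592 = 7.703.
With Q = [Cr³⁺]^2·P(H₂)^3 / [H⁺]^6, solving for [H⁺] gives log[H⁺] = -2.318, so pH = 2.32.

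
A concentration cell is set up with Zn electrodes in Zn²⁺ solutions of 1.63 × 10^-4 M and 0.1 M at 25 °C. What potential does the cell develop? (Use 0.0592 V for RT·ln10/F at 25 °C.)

0.083 V

Both half-cells are Zn²⁺/Zn, so E°_cell = 0. The concentrated side is the cathode; the cell reaction moves Zn²⁺ from high to low concentration with n = 2.
Q = [Zn²⁺]_dilute/[Zn²⁺]_conc = 1.63 × 10^-4/0.1 = 0.00163.
E = 0 − (0.0592/2) log Q = −(0.0592/2)(-2.788) = 0.0825 V.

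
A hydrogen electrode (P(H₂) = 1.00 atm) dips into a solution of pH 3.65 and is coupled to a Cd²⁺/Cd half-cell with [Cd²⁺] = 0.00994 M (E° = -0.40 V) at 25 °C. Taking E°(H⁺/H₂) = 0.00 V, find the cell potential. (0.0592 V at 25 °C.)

0.24 V

The hydrogen couple is the cathode, so E°_cell = 0.40 V; n = 2.
[H⁺] = 10^(−3.65) = 2.2 × 10^-4 M, and Q = [Cd²⁺]·P(H₂) / [H⁺]^2 = 1.98 × 10^5.
E = E° − (0.0592/2) log Q = 0.40 − (0.0592/2)(5.297) = 0.243 V.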